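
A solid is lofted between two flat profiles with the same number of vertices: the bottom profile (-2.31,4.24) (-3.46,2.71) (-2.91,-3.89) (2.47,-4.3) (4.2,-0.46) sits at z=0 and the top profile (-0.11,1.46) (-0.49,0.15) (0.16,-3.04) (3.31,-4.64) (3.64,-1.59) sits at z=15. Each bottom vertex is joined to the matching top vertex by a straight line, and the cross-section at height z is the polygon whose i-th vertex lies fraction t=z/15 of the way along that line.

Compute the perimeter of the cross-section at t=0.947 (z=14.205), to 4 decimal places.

Perimeter at t=0.947: 16.5510

Cross-section at t=0.947: each vertex is (1-t)·p0[i] + t·p1[i].
  v1: (1-0.947)·(-2.31,4.24) + 0.947·(-0.11,1.46) = (-0.2266,1.6073)
  v2: (1-0.947)·(-3.46,2.71) + 0.947·(-0.49,0.15) = (-0.6474,0.2857)
  v3: (1-0.947)·(-2.91,-3.89) + 0.947·(0.16,-3.04) = (-0.0027,-3.0851)
  v4: (1-0.947)·(2.47,-4.3) + 0.947·(3.31,-4.64) = (3.2655,-4.6220)
  v5: (1-0.947)·(4.2,-0.46) + 0.947·(3.64,-1.59) = (3.6697,-1.5301)
Perimeter = Σ |v_{i+1} − v_i|:
  edge 1→2: √(-0.4208² + -1.3217²) = 1.3870 (running 1.3870)
  edge 2→3: √(0.6447² + -3.3707²) = 3.4318 (running 4.8189)
  edge 3→4: √(3.2682² + -1.5369²) = 3.6115 (running 8.4304)
  edge 4→5: √(0.4042² + 3.0919²) = 3.1182 (running 11.5486)
  edge 5→1: √(-3.8963² + 3.1375²) = 5.0025 (running 16.5510)
Perimeter = 16.5510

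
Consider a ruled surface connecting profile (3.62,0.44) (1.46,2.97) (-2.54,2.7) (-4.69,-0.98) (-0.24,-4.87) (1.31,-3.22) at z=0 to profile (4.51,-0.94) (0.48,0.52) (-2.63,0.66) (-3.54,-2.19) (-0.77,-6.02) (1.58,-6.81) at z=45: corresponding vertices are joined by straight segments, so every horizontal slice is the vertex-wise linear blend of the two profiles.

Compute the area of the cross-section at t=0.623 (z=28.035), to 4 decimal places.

Cross-section at t=0.623: each vertex is (1-t)·p0[i] + t·p1[i].
  v1: (1-0.623)·(3.62,0.44) + 0.623·(4.51,-0.94) = (4.1745,-0.4197)
  v2: (1-0.623)·(1.46,2.97) + 0.623·(0.48,0.52) = (0.8495,1.4437)
  v3: (1-0.623)·(-2.54,2.7) + 0.623·(-2.63,0.66) = (-2.5961,1.4291)
  v4: (1-0.623)·(-4.69,-0.98) + 0.623·(-3.54,-2.19) = (-3.9736,-1.7338)
  v5: (1-0.623)·(-0.24,-4.87) + 0.623·(-0.77,-6.02) = (-0.5702,-5.5865)
  v6: (1-0.623)·(1.31,-3.22) + 0.623·(1.58,-6.81) = (1.4782,-5.4566)
Shoelace sum Σ(x_i·y_{i+1} − x_{i+1}·y_i):
  i=1: 4.1745·1.4437 − 0.8495·-0.4197 = +6.3830 (running +6.3830)
  i=2: 0.8495·1.4291 − -2.5961·1.4437 = +4.9618 (running +11.3448)
  i=3: -2.5961·-1.7338 − -3.9736·1.4291 = +10.1797 (running +21.5245)
  i=4: -3.9736·-5.5865 − -0.5702·-1.7338 = +21.2094 (running +42.7339)
  i=5: -0.5702·-5.4566 − 1.4782·-5.5865 = +11.3692 (running +54.1031)
  i=6: 1.4782·-0.4197 − 4.1745·-5.4566 = +22.1578 (running +76.2609)
Area = |Σ|/2 = |76.2609|/2 = 38.1305

Area at t=0.623: 38.1305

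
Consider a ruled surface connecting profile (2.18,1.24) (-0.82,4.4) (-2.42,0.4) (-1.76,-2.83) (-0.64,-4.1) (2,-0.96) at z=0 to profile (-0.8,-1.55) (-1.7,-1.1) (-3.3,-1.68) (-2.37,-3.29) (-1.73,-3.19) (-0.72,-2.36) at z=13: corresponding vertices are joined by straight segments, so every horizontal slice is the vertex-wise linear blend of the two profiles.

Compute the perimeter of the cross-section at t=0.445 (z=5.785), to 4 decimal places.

Perimeter at t=0.445: 13.9756

Cross-section at t=0.445: each vertex is (1-t)·p0[i] + t·p1[i].
  v1: (1-0.445)·(2.18,1.24) + 0.445·(-0.8,-1.55) = (0.8539,-0.0016)
  v2: (1-0.445)·(-0.82,4.4) + 0.445·(-1.7,-1.1) = (-1.2116,1.9525)
  v3: (1-0.445)·(-2.42,0.4) + 0.445·(-3.3,-1.68) = (-2.8116,-0.5256)
  v4: (1-0.445)·(-1.76,-2.83) + 0.445·(-2.37,-3.29) = (-2.0314,-3.0347)
  v5: (1-0.445)·(-0.64,-4.1) + 0.445·(-1.73,-3.19) = (-1.1250,-3.6950)
  v6: (1-0.445)·(2,-0.96) + 0.445·(-0.72,-2.36) = (0.7896,-1.5830)
Perimeter = Σ |v_{i+1} − v_i|:
  edge 1→2: √(-2.0655² + 1.9540²) = 2.8433 (running 2.8433)
  edge 2→3: √(-1.6000² + -2.4781²) = 2.9497 (running 5.7931)
  edge 3→4: √(0.7801² + -2.5091²) = 2.6276 (running 8.4207)
  edge 4→5: √(0.9064² + -0.6603²) = 1.1214 (running 9.5421)
  edge 5→6: √(1.9146² + 2.1120²) = 2.8507 (running 12.3928)
  edge 6→1: √(0.0643² + 1.5814²) = 1.5828 (running 13.9756)
Perimeter = 13.9756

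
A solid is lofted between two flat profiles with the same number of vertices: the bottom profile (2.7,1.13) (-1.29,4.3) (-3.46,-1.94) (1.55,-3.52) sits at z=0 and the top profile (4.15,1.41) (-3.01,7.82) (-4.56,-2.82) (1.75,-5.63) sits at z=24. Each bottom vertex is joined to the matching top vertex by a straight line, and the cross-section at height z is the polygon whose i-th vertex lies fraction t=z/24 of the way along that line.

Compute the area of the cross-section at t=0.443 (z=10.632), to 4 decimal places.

Area at t=0.443: 44.2063

Cross-section at t=0.443: each vertex is (1-t)·p0[i] + t·p1[i].
  v1: (1-0.443)·(2.7,1.13) + 0.443·(4.15,1.41) = (3.3424,1.2540)
  v2: (1-0.443)·(-1.29,4.3) + 0.443·(-3.01,7.82) = (-2.0520,5.8594)
  v3: (1-0.443)·(-3.46,-1.94) + 0.443·(-4.56,-2.82) = (-3.9473,-2.3298)
  v4: (1-0.443)·(1.55,-3.52) + 0.443·(1.75,-5.63) = (1.6386,-4.4547)
Shoelace sum Σ(x_i·y_{i+1} − x_{i+1}·y_i):
  i=1: 3.3424·5.8594 − -2.0520·1.2540 = +22.1573 (running +22.1573)
  i=2: -2.0520·-2.3298 − -3.9473·5.8594 = +27.9094 (running +50.0667)
  i=3: -3.9473·-4.4547 − 1.6386·-2.3298 = +21.4018 (running +71.4685)
  i=4: 1.6386·1.2540 − 3.3424·-4.4547 = +16.9441 (running +88.4126)
Area = |Σ|/2 = |88.4126|/2 = 44.2063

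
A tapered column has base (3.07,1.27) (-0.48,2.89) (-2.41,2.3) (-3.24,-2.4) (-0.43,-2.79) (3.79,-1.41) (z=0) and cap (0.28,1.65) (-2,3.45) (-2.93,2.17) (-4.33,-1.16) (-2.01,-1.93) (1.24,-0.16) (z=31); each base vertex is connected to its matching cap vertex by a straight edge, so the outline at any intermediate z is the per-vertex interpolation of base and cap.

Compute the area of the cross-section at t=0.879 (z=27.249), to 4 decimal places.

Area at t=0.879: 18.1050

Cross-section at t=0.879: each vertex is (1-t)·p0[i] + t·p1[i].
  v1: (1-0.879)·(3.07,1.27) + 0.879·(0.28,1.65) = (0.6176,1.6040)
  v2: (1-0.879)·(-0.48,2.89) + 0.879·(-2,3.45) = (-1.8161,3.3822)
  v3: (1-0.879)·(-2.41,2.3) + 0.879·(-2.93,2.17) = (-2.8671,2.1857)
  v4: (1-0.879)·(-3.24,-2.4) + 0.879·(-4.33,-1.16) = (-4.1981,-1.3100)
  v5: (1-0.879)·(-0.43,-2.79) + 0.879·(-2.01,-1.93) = (-1.8188,-2.0341)
  v6: (1-0.879)·(3.79,-1.41) + 0.879·(1.24,-0.16) = (1.5486,-0.3113)
Shoelace sum Σ(x_i·y_{i+1} − x_{i+1}·y_i):
  i=1: 0.6176·3.3822 − -1.8161·1.6040 = +5.0019 (running +5.0019)
  i=2: -1.8161·2.1857 − -2.8671·3.3822 = +5.7277 (running +10.7296)
  i=3: -2.8671·-1.3100 − -4.1981·2.1857 = +12.9319 (running +23.6615)
  i=4: -4.1981·-2.0341 − -1.8188·-1.3100 = +6.1565 (running +29.8180)
  i=5: -1.8188·-0.3113 − 1.5486·-2.0341 = +3.7160 (running +33.5339)
  i=6: 1.5486·1.6040 − 0.6176·-0.3113 = +2.6761 (running +36.2100)
Area = |Σ|/2 = |36.2100|/2 = 18.1050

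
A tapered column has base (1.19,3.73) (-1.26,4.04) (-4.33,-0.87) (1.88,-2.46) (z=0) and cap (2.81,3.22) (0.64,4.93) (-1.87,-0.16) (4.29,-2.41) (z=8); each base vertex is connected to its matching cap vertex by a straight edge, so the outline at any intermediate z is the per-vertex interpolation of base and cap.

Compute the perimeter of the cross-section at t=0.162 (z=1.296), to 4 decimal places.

Perimeter at t=0.162: 20.8157

Cross-section at t=0.162: each vertex is (1-t)·p0[i] + t·p1[i].
  v1: (1-0.162)·(1.19,3.73) + 0.162·(2.81,3.22) = (1.4524,3.6474)
  v2: (1-0.162)·(-1.26,4.04) + 0.162·(0.64,4.93) = (-0.9522,4.1842)
  v3: (1-0.162)·(-4.33,-0.87) + 0.162·(-1.87,-0.16) = (-3.9315,-0.7550)
  v4: (1-0.162)·(1.88,-2.46) + 0.162·(4.29,-2.41) = (2.2704,-2.4519)
Perimeter = Σ |v_{i+1} − v_i|:
  edge 1→2: √(-2.4046² + 0.5368²) = 2.4638 (running 2.4638)
  edge 2→3: √(-2.9793² + -4.9392²) = 5.7681 (running 8.2320)
  edge 3→4: √(6.2019² + -1.6969²) = 6.4299 (running 14.6618)
  edge 4→1: √(-0.8180² + 6.0993²) = 6.1539 (running 20.8157)
Perimeter = 20.8157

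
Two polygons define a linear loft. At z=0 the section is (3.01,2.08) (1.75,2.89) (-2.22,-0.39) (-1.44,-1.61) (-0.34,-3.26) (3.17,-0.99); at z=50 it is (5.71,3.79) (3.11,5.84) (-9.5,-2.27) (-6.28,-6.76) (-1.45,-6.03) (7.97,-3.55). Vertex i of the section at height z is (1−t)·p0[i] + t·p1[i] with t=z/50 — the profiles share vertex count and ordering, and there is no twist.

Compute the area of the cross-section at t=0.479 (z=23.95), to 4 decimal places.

Cross-section at t=0.479: each vertex is (1-t)·p0[i] + t·p1[i].
  v1: (1-0.479)·(3.01,2.08) + 0.479·(5.71,3.79) = (4.3033,2.8991)
  v2: (1-0.479)·(1.75,2.89) + 0.479·(3.11,5.84) = (2.4014,4.3030)
  v3: (1-0.479)·(-2.22,-0.39) + 0.479·(-9.5,-2.27) = (-5.7071,-1.2905)
  v4: (1-0.479)·(-1.44,-1.61) + 0.479·(-6.28,-6.76) = (-3.7584,-4.0769)
  v5: (1-0.479)·(-0.34,-3.26) + 0.479·(-1.45,-6.03) = (-0.8717,-4.5868)
  v6: (1-0.479)·(3.17,-0.99) + 0.479·(7.97,-3.55) = (5.4692,-2.2162)
Shoelace sum Σ(x_i·y_{i+1} − x_{i+1}·y_i):
  i=1: 4.3033·4.3030 − 2.4014·2.8991 = +11.5553 (running +11.5553)
  i=2: 2.4014·-1.2905 − -5.7071·4.3030 = +21.4589 (running +33.0142)
  i=3: -5.7071·-4.0769 − -3.7584·-1.2905 = +18.4168 (running +51.4311)
  i=4: -3.7584·-4.5868 − -0.8717·-4.0769 = +13.6852 (running +65.1163)
  i=5: -0.8717·-2.2162 − 5.4692·-4.5868 = +27.0182 (running +92.1344)
  i=6: 5.4692·2.8991 − 4.3033·-2.2162 = +25.3928 (running +117.5273)
Area = |Σ|/2 = |117.5273|/2 = 58.7636

Area at t=0.479: 58.7636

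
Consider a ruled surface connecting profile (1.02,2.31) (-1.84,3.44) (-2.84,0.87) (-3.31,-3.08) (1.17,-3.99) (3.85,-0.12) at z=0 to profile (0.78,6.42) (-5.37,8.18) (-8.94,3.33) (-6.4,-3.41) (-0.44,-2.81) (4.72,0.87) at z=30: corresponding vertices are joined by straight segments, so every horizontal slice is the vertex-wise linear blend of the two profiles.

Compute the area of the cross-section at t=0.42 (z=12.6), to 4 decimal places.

Area at t=0.42: 58.4411

Cross-section at t=0.42: each vertex is (1-t)·p0[i] + t·p1[i].
  v1: (1-0.42)·(1.02,2.31) + 0.42·(0.78,6.42) = (0.9192,4.0362)
  v2: (1-0.42)·(-1.84,3.44) + 0.42·(-5.37,8.18) = (-3.3226,5.4308)
  v3: (1-0.42)·(-2.84,0.87) + 0.42·(-8.94,3.33) = (-5.4020,1.9032)
  v4: (1-0.42)·(-3.31,-3.08) + 0.42·(-6.4,-3.41) = (-4.6078,-3.2186)
  v5: (1-0.42)·(1.17,-3.99) + 0.42·(-0.44,-2.81) = (0.4938,-3.4944)
  v6: (1-0.42)·(3.85,-0.12) + 0.42·(4.72,0.87) = (4.2154,0.2958)
Shoelace sum Σ(x_i·y_{i+1} − x_{i+1}·y_i):
  i=1: 0.9192·5.4308 − -3.3226·4.0362 = +18.4027 (running +18.4027)
  i=2: -3.3226·1.9032 − -5.4020·5.4308 = +23.0136 (running +41.4163)
  i=3: -5.4020·-3.2186 − -4.6078·1.9032 = +26.1564 (running +67.5727)
  i=4: -4.6078·-3.4944 − 0.4938·-3.2186 = +17.6908 (running +85.2636)
  i=5: 0.4938·0.2958 − 4.2154·-3.4944 = +14.8764 (running +100.1399)
  i=6: 4.2154·4.0362 − 0.9192·0.2958 = +16.7423 (running +116.8822)
Area = |Σ|/2 = |116.8822|/2 = 58.4411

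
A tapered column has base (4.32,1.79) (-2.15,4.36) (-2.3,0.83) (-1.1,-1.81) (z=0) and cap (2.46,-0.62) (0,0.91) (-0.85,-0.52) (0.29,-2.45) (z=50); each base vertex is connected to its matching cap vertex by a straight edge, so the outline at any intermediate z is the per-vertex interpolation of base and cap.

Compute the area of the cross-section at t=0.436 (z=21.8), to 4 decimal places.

Cross-section at t=0.436: each vertex is (1-t)·p0[i] + t·p1[i].
  v1: (1-0.436)·(4.32,1.79) + 0.436·(2.46,-0.62) = (3.5090,0.7392)
  v2: (1-0.436)·(-2.15,4.36) + 0.436·(0,0.91) = (-1.2126,2.8558)
  v3: (1-0.436)·(-2.3,0.83) + 0.436·(-0.85,-0.52) = (-1.6678,0.2414)
  v4: (1-0.436)·(-1.1,-1.81) + 0.436·(0.29,-2.45) = (-0.4940,-2.0890)
Shoelace sum Σ(x_i·y_{i+1} − x_{i+1}·y_i):
  i=1: 3.5090·2.8558 − -1.2126·0.7392 = +10.9175 (running +10.9175)
  i=2: -1.2126·0.2414 − -1.6678·2.8558 = +4.4702 (running +15.3877)
  i=3: -1.6678·-2.0890 − -0.4940·0.2414 = +3.6033 (running +18.9910)
  i=4: -0.4940·0.7392 − 3.5090·-2.0890 = +6.9654 (running +25.9564)
Area = |Σ|/2 = |25.9564|/2 = 12.9782

Area at t=0.436: 12.9782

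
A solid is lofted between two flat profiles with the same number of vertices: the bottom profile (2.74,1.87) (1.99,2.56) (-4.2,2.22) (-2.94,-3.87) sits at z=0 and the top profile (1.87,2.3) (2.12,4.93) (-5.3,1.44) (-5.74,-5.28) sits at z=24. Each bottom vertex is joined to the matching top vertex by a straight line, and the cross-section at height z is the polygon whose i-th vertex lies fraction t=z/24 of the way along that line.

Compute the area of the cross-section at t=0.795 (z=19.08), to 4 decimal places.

Cross-section at t=0.795: each vertex is (1-t)·p0[i] + t·p1[i].
  v1: (1-0.795)·(2.74,1.87) + 0.795·(1.87,2.3) = (2.0484,2.2119)
  v2: (1-0.795)·(1.99,2.56) + 0.795·(2.12,4.93) = (2.0934,4.4442)
  v3: (1-0.795)·(-4.2,2.22) + 0.795·(-5.3,1.44) = (-5.0745,1.5999)
  v4: (1-0.795)·(-2.94,-3.87) + 0.795·(-5.74,-5.28) = (-5.1660,-4.9910)
Shoelace sum Σ(x_i·y_{i+1} − x_{i+1}·y_i):
  i=1: 2.0484·4.4442 − 2.0934·2.2119 = +4.4730 (running +4.4730)
  i=2: 2.0934·1.5999 − -5.0745·4.4442 = +25.9010 (running +30.3740)
  i=3: -5.0745·-4.9910 − -5.1660·1.5999 = +33.5917 (running +63.9656)
  i=4: -5.1660·2.2119 − 2.0484·-4.9910 = -1.2032 (running +62.7624)
Area = |Σ|/2 = |62.7624|/2 = 31.3812

Area at t=0.795: 31.3812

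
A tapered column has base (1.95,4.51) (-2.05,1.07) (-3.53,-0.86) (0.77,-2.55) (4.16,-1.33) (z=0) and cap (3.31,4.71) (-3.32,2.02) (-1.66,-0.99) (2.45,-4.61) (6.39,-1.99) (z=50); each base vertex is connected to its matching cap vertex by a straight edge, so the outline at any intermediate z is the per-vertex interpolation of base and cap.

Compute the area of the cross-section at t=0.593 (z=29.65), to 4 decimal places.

Cross-section at t=0.593: each vertex is (1-t)·p0[i] + t·p1[i].
  v1: (1-0.593)·(1.95,4.51) + 0.593·(3.31,4.71) = (2.7565,4.6286)
  v2: (1-0.593)·(-2.05,1.07) + 0.593·(-3.32,2.02) = (-2.8031,1.6334)
  v3: (1-0.593)·(-3.53,-0.86) + 0.593·(-1.66,-0.99) = (-2.4211,-0.9371)
  v4: (1-0.593)·(0.77,-2.55) + 0.593·(2.45,-4.61) = (1.7662,-3.7716)
  v5: (1-0.593)·(4.16,-1.33) + 0.593·(6.39,-1.99) = (5.4824,-1.7214)
Shoelace sum Σ(x_i·y_{i+1} − x_{i+1}·y_i):
  i=1: 2.7565·1.6334 − -2.8031·4.6286 = +17.4768 (running +17.4768)
  i=2: -2.8031·-0.9371 − -2.4211·1.6334 = +6.5813 (running +24.0580)
  i=3: -2.4211·-3.7716 − 1.7662·-0.9371 = +10.7865 (running +34.8445)
  i=4: 1.7662·-1.7214 − 5.4824·-3.7716 = +17.6369 (running +52.4814)
  i=5: 5.4824·4.6286 − 2.7565·-1.7214 = +30.1207 (running +82.6021)
Area = |Σ|/2 = |82.6021|/2 = 41.3011

Area at t=0.593: 41.3011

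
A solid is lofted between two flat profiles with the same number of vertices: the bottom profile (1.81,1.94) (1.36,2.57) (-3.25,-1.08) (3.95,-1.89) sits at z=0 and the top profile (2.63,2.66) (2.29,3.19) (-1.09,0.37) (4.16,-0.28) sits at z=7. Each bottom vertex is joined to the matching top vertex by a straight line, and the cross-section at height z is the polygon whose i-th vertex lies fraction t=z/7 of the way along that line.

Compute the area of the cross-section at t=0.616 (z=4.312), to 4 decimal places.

Cross-section at t=0.616: each vertex is (1-t)·p0[i] + t·p1[i].
  v1: (1-0.616)·(1.81,1.94) + 0.616·(2.63,2.66) = (2.3151,2.3835)
  v2: (1-0.616)·(1.36,2.57) + 0.616·(2.29,3.19) = (1.9329,2.9519)
  v3: (1-0.616)·(-3.25,-1.08) + 0.616·(-1.09,0.37) = (-1.9194,-0.1868)
  v4: (1-0.616)·(3.95,-1.89) + 0.616·(4.16,-0.28) = (4.0794,-0.8982)
Shoelace sum Σ(x_i·y_{i+1} − x_{i+1}·y_i):
  i=1: 2.3151·2.9519 − 1.9329·2.3835 = +2.2270 (running +2.2270)
  i=2: 1.9329·-0.1868 − -1.9194·2.9519 = +5.3050 (running +7.5320)
  i=3: -1.9194·-0.8982 − 4.0794·-0.1868 = +2.4861 (running +10.0181)
  i=4: 4.0794·2.3835 − 2.3151·-0.8982 = +11.8028 (running +21.8209)
Area = |Σ|/2 = |21.8209|/2 = 10.9104

Area at t=0.616: 10.9104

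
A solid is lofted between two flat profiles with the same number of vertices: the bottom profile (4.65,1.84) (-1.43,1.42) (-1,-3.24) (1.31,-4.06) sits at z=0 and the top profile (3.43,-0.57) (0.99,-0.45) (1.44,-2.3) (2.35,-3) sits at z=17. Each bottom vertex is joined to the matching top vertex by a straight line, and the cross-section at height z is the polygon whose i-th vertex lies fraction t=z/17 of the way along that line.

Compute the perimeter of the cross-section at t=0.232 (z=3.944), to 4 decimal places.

Perimeter at t=0.232: 17.2340

Cross-section at t=0.232: each vertex is (1-t)·p0[i] + t·p1[i].
  v1: (1-0.232)·(4.65,1.84) + 0.232·(3.43,-0.57) = (4.3670,1.2809)
  v2: (1-0.232)·(-1.43,1.42) + 0.232·(0.99,-0.45) = (-0.8686,0.9862)
  v3: (1-0.232)·(-1,-3.24) + 0.232·(1.44,-2.3) = (-0.4339,-3.0219)
  v4: (1-0.232)·(1.31,-4.06) + 0.232·(2.35,-3) = (1.5513,-3.8141)
Perimeter = Σ |v_{i+1} − v_i|:
  edge 1→2: √(-5.2355² + -0.2947²) = 5.2438 (running 5.2438)
  edge 2→3: √(0.4346² + -4.0081²) = 4.0316 (running 9.2754)
  edge 3→4: √(1.9852² + -0.7922²) = 2.1374 (running 11.4128)
  edge 4→1: √(2.8157² + 5.0950²) = 5.8212 (running 17.2340)
Perimeter = 17.2340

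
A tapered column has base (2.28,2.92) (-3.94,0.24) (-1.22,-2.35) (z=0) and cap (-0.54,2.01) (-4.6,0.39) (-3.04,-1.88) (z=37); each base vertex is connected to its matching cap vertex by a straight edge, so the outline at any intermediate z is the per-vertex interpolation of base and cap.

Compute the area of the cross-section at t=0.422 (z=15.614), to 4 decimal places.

Area at t=0.422: 9.0060

Cross-section at t=0.422: each vertex is (1-t)·p0[i] + t·p1[i].
  v1: (1-0.422)·(2.28,2.92) + 0.422·(-0.54,2.01) = (1.0900,2.5360)
  v2: (1-0.422)·(-3.94,0.24) + 0.422·(-4.6,0.39) = (-4.2185,0.3033)
  v3: (1-0.422)·(-1.22,-2.35) + 0.422·(-3.04,-1.88) = (-1.9880,-2.1517)
Shoelace sum Σ(x_i·y_{i+1} − x_{i+1}·y_i):
  i=1: 1.0900·0.3033 − -4.2185·2.5360 = +11.0287 (running +11.0287)
  i=2: -4.2185·-2.1517 − -1.9880·0.3033 = +9.6798 (running +20.7085)
  i=3: -1.9880·2.5360 − 1.0900·-2.1517 = -2.6964 (running +18.0121)
Area = |Σ|/2 = |18.0121|/2 = 9.0060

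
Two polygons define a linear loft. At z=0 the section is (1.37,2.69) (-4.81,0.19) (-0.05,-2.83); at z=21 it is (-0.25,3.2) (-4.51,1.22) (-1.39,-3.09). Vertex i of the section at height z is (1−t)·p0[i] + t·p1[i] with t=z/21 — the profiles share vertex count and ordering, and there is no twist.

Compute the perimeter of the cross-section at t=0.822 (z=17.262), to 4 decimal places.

Perimeter at t=0.822: 16.6328

Cross-section at t=0.822: each vertex is (1-t)·p0[i] + t·p1[i].
  v1: (1-0.822)·(1.37,2.69) + 0.822·(-0.25,3.2) = (0.0384,3.1092)
  v2: (1-0.822)·(-4.81,0.19) + 0.822·(-4.51,1.22) = (-4.5634,1.0367)
  v3: (1-0.822)·(-0.05,-2.83) + 0.822·(-1.39,-3.09) = (-1.1515,-3.0437)
Perimeter = Σ |v_{i+1} − v_i|:
  edge 1→2: √(-4.6018² + -2.0726²) = 5.0469 (running 5.0469)
  edge 2→3: √(3.4119² + -4.0804²) = 5.3189 (running 10.3658)
  edge 3→1: √(1.1898² + 6.1529²) = 6.2669 (running 16.6328)
Perimeter = 16.6328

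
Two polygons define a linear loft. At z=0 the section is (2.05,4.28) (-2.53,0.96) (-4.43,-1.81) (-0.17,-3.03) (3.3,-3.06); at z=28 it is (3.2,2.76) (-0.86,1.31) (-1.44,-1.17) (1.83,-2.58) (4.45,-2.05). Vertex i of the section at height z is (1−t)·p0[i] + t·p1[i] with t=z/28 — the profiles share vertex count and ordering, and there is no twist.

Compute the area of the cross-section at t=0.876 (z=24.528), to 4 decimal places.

Cross-section at t=0.876: each vertex is (1-t)·p0[i] + t·p1[i].
  v1: (1-0.876)·(2.05,4.28) + 0.876·(3.2,2.76) = (3.0574,2.9485)
  v2: (1-0.876)·(-2.53,0.96) + 0.876·(-0.86,1.31) = (-1.0671,1.2666)
  v3: (1-0.876)·(-4.43,-1.81) + 0.876·(-1.44,-1.17) = (-1.8108,-1.2494)
  v4: (1-0.876)·(-0.17,-3.03) + 0.876·(1.83,-2.58) = (1.5820,-2.6358)
  v5: (1-0.876)·(3.3,-3.06) + 0.876·(4.45,-2.05) = (4.3074,-2.1752)
Shoelace sum Σ(x_i·y_{i+1} − x_{i+1}·y_i):
  i=1: 3.0574·1.2666 − -1.0671·2.9485 = +7.0188 (running +7.0188)
  i=2: -1.0671·-1.2494 − -1.8108·1.2666 = +3.6267 (running +10.6454)
  i=3: -1.8108·-2.6358 − 1.5820·-1.2494 = +6.7493 (running +17.3947)
  i=4: 1.5820·-2.1752 − 4.3074·-2.6358 = +7.9122 (running +25.3069)
  i=5: 4.3074·2.9485 − 3.0574·-2.1752 = +19.3509 (running +44.6578)
Area = |Σ|/2 = |44.6578|/2 = 22.3289

Area at t=0.876: 22.3289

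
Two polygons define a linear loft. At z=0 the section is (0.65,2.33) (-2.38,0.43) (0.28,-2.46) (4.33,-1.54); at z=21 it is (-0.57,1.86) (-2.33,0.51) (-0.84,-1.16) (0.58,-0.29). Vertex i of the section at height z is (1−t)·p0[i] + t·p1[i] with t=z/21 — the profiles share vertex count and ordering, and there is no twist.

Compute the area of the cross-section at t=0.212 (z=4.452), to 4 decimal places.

Area at t=0.212: 13.3336

Cross-section at t=0.212: each vertex is (1-t)·p0[i] + t·p1[i].
  v1: (1-0.212)·(0.65,2.33) + 0.212·(-0.57,1.86) = (0.3914,2.2304)
  v2: (1-0.212)·(-2.38,0.43) + 0.212·(-2.33,0.51) = (-2.3694,0.4470)
  v3: (1-0.212)·(0.28,-2.46) + 0.212·(-0.84,-1.16) = (0.0426,-2.1844)
  v4: (1-0.212)·(4.33,-1.54) + 0.212·(0.58,-0.29) = (3.5350,-1.2750)
Shoelace sum Σ(x_i·y_{i+1} − x_{i+1}·y_i):
  i=1: 0.3914·0.4470 − -2.3694·2.2304 = +5.4595 (running +5.4595)
  i=2: -2.3694·-2.1844 − 0.0426·0.4470 = +5.1567 (running +10.6162)
  i=3: 0.0426·-1.2750 − 3.5350·-2.1844 = +7.6676 (running +18.2838)
  i=4: 3.5350·2.2304 − 0.3914·-1.2750 = +8.3833 (running +26.6671)
Area = |Σ|/2 = |26.6671|/2 = 13.3336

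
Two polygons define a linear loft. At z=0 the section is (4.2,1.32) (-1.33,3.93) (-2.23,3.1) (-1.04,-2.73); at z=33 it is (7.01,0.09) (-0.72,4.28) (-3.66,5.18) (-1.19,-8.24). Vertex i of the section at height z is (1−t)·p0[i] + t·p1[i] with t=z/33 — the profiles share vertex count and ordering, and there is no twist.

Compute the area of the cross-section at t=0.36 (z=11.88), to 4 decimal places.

Area at t=0.36: 34.8629

Cross-section at t=0.36: each vertex is (1-t)·p0[i] + t·p1[i].
  v1: (1-0.36)·(4.2,1.32) + 0.36·(7.01,0.09) = (5.2116,0.8772)
  v2: (1-0.36)·(-1.33,3.93) + 0.36·(-0.72,4.28) = (-1.1104,4.0560)
  v3: (1-0.36)·(-2.23,3.1) + 0.36·(-3.66,5.18) = (-2.7448,3.8488)
  v4: (1-0.36)·(-1.04,-2.73) + 0.36·(-1.19,-8.24) = (-1.0940,-4.7136)
Shoelace sum Σ(x_i·y_{i+1} − x_{i+1}·y_i):
  i=1: 5.2116·4.0560 − -1.1104·0.8772 = +22.1123 (running +22.1123)
  i=2: -1.1104·3.8488 − -2.7448·4.0560 = +6.8592 (running +28.9715)
  i=3: -2.7448·-4.7136 − -1.0940·3.8488 = +17.1485 (running +46.1200)
  i=4: -1.0940·0.8772 − 5.2116·-4.7136 = +23.6057 (running +69.7257)
Area = |Σ|/2 = |69.7257|/2 = 34.8629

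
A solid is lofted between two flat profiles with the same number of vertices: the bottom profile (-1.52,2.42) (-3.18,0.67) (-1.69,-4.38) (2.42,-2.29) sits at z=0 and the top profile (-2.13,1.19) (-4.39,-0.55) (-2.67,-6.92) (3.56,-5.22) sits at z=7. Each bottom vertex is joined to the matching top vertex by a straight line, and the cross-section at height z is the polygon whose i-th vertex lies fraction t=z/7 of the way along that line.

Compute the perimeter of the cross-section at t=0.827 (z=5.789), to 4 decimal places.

Perimeter at t=0.827: 23.4132

Cross-section at t=0.827: each vertex is (1-t)·p0[i] + t·p1[i].
  v1: (1-0.827)·(-1.52,2.42) + 0.827·(-2.13,1.19) = (-2.0245,1.4028)
  v2: (1-0.827)·(-3.18,0.67) + 0.827·(-4.39,-0.55) = (-4.1807,-0.3389)
  v3: (1-0.827)·(-1.69,-4.38) + 0.827·(-2.67,-6.92) = (-2.5005,-6.4806)
  v4: (1-0.827)·(2.42,-2.29) + 0.827·(3.56,-5.22) = (3.3628,-4.7131)
Perimeter = Σ |v_{i+1} − v_i|:
  edge 1→2: √(-2.1562² + -1.7417²) = 2.7718 (running 2.7718)
  edge 2→3: √(1.6802² + -6.1416²) = 6.3673 (running 9.1391)
  edge 3→4: √(5.8632² + 1.7675²) = 6.1238 (running 15.2630)
  edge 4→1: √(-5.3872² + 6.1159²) = 8.1503 (running 23.4132)
Perimeter = 23.4132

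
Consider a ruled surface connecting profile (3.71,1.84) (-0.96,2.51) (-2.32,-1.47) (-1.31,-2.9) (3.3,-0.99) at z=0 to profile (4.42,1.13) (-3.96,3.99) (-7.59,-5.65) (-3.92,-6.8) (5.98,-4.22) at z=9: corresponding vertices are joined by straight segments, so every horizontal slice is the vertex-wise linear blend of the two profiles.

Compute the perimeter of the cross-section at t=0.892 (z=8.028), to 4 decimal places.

Cross-section at t=0.892: each vertex is (1-t)·p0[i] + t·p1[i].
  v1: (1-0.892)·(3.71,1.84) + 0.892·(4.42,1.13) = (4.3433,1.2067)
  v2: (1-0.892)·(-0.96,2.51) + 0.892·(-3.96,3.99) = (-3.6360,3.8302)
  v3: (1-0.892)·(-2.32,-1.47) + 0.892·(-7.59,-5.65) = (-7.0208,-5.1986)
  v4: (1-0.892)·(-1.31,-2.9) + 0.892·(-3.92,-6.8) = (-3.6381,-6.3788)
  v5: (1-0.892)·(3.3,-0.99) + 0.892·(5.98,-4.22) = (5.6906,-3.8712)
Perimeter = Σ |v_{i+1} − v_i|:
  edge 1→2: √(-7.9793² + 2.6235²) = 8.3995 (running 8.3995)
  edge 2→3: √(-3.3848² + -9.0287²) = 9.6424 (running 18.0419)
  edge 3→4: √(3.3827² + -1.1802²) = 3.5827 (running 21.6246)
  edge 4→5: √(9.3287² + 2.5076²) = 9.6598 (running 31.2844)
  edge 5→1: √(-1.3472² + 5.0778²) = 5.2535 (running 36.5380)
Perimeter = 36.5380

Perimeter at t=0.892: 36.5380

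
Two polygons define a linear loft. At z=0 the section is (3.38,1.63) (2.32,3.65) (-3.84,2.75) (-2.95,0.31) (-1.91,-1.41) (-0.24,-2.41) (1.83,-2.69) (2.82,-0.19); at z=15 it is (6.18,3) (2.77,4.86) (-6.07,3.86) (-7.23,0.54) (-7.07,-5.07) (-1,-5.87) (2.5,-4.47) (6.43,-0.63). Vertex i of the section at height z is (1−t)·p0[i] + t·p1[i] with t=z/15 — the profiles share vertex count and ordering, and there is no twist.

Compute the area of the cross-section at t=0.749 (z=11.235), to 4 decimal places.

Area at t=0.749: 89.6105

Cross-section at t=0.749: each vertex is (1-t)·p0[i] + t·p1[i].
  v1: (1-0.749)·(3.38,1.63) + 0.749·(6.18,3) = (5.4772,2.6561)
  v2: (1-0.749)·(2.32,3.65) + 0.749·(2.77,4.86) = (2.6570,4.5563)
  v3: (1-0.749)·(-3.84,2.75) + 0.749·(-6.07,3.86) = (-5.5103,3.5814)
  v4: (1-0.749)·(-2.95,0.31) + 0.749·(-7.23,0.54) = (-6.1557,0.4823)
  v5: (1-0.749)·(-1.91,-1.41) + 0.749·(-7.07,-5.07) = (-5.7748,-4.1513)
  v6: (1-0.749)·(-0.24,-2.41) + 0.749·(-1,-5.87) = (-0.8092,-5.0015)
  v7: (1-0.749)·(1.83,-2.69) + 0.749·(2.5,-4.47) = (2.3318,-4.0232)
  v8: (1-0.749)·(2.82,-0.19) + 0.749·(6.43,-0.63) = (5.5239,-0.5196)
Shoelace sum Σ(x_i·y_{i+1} − x_{i+1}·y_i):
  i=1: 5.4772·4.5563 − 2.6570·2.6561 = +17.8982 (running +17.8982)
  i=2: 2.6570·3.5814 − -5.5103·4.5563 = +34.6223 (running +52.5206)
  i=3: -5.5103·0.4823 − -6.1557·3.5814 = +19.3886 (running +71.9092)
  i=4: -6.1557·-4.1513 − -5.7748·0.4823 = +28.3395 (running +100.2487)
  i=5: -5.7748·-5.0015 − -0.8092·-4.1513 = +25.5237 (running +125.7723)
  i=6: -0.8092·-4.0232 − 2.3318·-5.0015 = +14.9185 (running +140.6908)
  i=7: 2.3318·-0.5196 − 5.5239·-4.0232 = +21.0123 (running +161.7031)
  i=8: 5.5239·2.6561 − 5.4772·-0.5196 = +17.5179 (running +179.2210)
Area = |Σ|/2 = |179.2210|/2 = 89.6105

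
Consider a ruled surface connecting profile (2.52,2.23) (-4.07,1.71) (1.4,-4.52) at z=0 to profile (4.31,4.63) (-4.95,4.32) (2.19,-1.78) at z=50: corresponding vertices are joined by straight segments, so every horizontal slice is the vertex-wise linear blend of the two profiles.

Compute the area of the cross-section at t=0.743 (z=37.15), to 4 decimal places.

Cross-section at t=0.743: each vertex is (1-t)·p0[i] + t·p1[i].
  v1: (1-0.743)·(2.52,2.23) + 0.743·(4.31,4.63) = (3.8500,4.0132)
  v2: (1-0.743)·(-4.07,1.71) + 0.743·(-4.95,4.32) = (-4.7238,3.6492)
  v3: (1-0.743)·(1.4,-4.52) + 0.743·(2.19,-1.78) = (1.9870,-2.4842)
Shoelace sum Σ(x_i·y_{i+1} − x_{i+1}·y_i):
  i=1: 3.8500·3.6492 − -4.7238·4.0132 = +33.0071 (running +33.0071)
  i=2: -4.7238·-2.4842 − 1.9870·3.6492 = +4.4840 (running +37.4911)
  i=3: 1.9870·4.0132 − 3.8500·-2.4842 = +17.5381 (running +55.0292)
Area = |Σ|/2 = |55.0292|/2 = 27.5146

Area at t=0.743: 27.5146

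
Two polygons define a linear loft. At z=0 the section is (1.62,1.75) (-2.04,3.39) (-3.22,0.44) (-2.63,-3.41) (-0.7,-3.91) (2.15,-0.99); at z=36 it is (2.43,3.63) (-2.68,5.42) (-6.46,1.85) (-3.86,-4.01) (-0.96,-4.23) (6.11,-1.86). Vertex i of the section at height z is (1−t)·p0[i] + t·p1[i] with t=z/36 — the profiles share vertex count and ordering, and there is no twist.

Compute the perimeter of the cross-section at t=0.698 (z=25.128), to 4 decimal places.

Cross-section at t=0.698: each vertex is (1-t)·p0[i] + t·p1[i].
  v1: (1-0.698)·(1.62,1.75) + 0.698·(2.43,3.63) = (2.1854,3.0622)
  v2: (1-0.698)·(-2.04,3.39) + 0.698·(-2.68,5.42) = (-2.4867,4.8069)
  v3: (1-0.698)·(-3.22,0.44) + 0.698·(-6.46,1.85) = (-5.4815,1.4242)
  v4: (1-0.698)·(-2.63,-3.41) + 0.698·(-3.86,-4.01) = (-3.4885,-3.8288)
  v5: (1-0.698)·(-0.7,-3.91) + 0.698·(-0.96,-4.23) = (-0.8815,-4.1334)
  v6: (1-0.698)·(2.15,-0.99) + 0.698·(6.11,-1.86) = (4.9141,-1.5973)
Perimeter = Σ |v_{i+1} − v_i|:
  edge 1→2: √(-4.6721² + 1.7447²) = 4.9872 (running 4.9872)
  edge 2→3: √(-2.9948² + -3.3828²) = 4.5180 (running 9.5052)
  edge 3→4: √(1.9930² + -5.2530²) = 5.6183 (running 15.1235)
  edge 4→5: √(2.6071² + -0.3046²) = 2.6248 (running 17.7483)
  edge 5→6: √(5.7956² + 2.5361²) = 6.3262 (running 24.0745)
  edge 6→1: √(-2.7287² + 4.6595²) = 5.3997 (running 29.4742)
Perimeter = 29.4742

Perimeter at t=0.698: 29.4742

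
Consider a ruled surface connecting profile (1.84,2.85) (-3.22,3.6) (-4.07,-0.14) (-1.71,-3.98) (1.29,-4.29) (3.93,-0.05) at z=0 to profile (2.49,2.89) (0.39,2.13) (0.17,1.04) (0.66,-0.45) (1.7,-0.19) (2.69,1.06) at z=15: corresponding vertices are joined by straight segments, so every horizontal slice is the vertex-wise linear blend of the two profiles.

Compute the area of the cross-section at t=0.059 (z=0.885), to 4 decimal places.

Area at t=0.059: 40.5115

Cross-section at t=0.059: each vertex is (1-t)·p0[i] + t·p1[i].
  v1: (1-0.059)·(1.84,2.85) + 0.059·(2.49,2.89) = (1.8784,2.8524)
  v2: (1-0.059)·(-3.22,3.6) + 0.059·(0.39,2.13) = (-3.0070,3.5133)
  v3: (1-0.059)·(-4.07,-0.14) + 0.059·(0.17,1.04) = (-3.8198,-0.0704)
  v4: (1-0.059)·(-1.71,-3.98) + 0.059·(0.66,-0.45) = (-1.5702,-3.7717)
  v5: (1-0.059)·(1.29,-4.29) + 0.059·(1.7,-0.19) = (1.3142,-4.0481)
  v6: (1-0.059)·(3.93,-0.05) + 0.059·(2.69,1.06) = (3.8568,0.0155)
Shoelace sum Σ(x_i·y_{i+1} − x_{i+1}·y_i):
  i=1: 1.8784·3.5133 − -3.0070·2.8524 = +15.1762 (running +15.1762)
  i=2: -3.0070·-0.0704 − -3.8198·3.5133 = +13.6318 (running +28.8080)
  i=3: -3.8198·-3.7717 − -1.5702·-0.0704 = +14.2969 (running +43.1049)
  i=4: -1.5702·-4.0481 − 1.3142·-3.7717 = +11.3130 (running +54.4179)
  i=5: 1.3142·0.0155 − 3.8568·-4.0481 = +15.6332 (running +70.0511)
  i=6: 3.8568·2.8524 − 1.8784·0.0155 = +10.9720 (running +81.0231)
Area = |Σ|/2 = |81.0231|/2 = 40.5115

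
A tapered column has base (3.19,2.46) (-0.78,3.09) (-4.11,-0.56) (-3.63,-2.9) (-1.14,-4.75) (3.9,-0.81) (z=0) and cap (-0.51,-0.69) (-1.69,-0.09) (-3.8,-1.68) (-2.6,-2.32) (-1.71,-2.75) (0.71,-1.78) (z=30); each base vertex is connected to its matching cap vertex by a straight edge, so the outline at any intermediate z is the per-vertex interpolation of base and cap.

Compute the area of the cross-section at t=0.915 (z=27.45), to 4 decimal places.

Area at t=0.915: 8.0931

Cross-section at t=0.915: each vertex is (1-t)·p0[i] + t·p1[i].
  v1: (1-0.915)·(3.19,2.46) + 0.915·(-0.51,-0.69) = (-0.1955,-0.4223)
  v2: (1-0.915)·(-0.78,3.09) + 0.915·(-1.69,-0.09) = (-1.6127,0.1803)
  v3: (1-0.915)·(-4.11,-0.56) + 0.915·(-3.8,-1.68) = (-3.8263,-1.5848)
  v4: (1-0.915)·(-3.63,-2.9) + 0.915·(-2.6,-2.32) = (-2.6875,-2.3693)
  v5: (1-0.915)·(-1.14,-4.75) + 0.915·(-1.71,-2.75) = (-1.6616,-2.9200)
  v6: (1-0.915)·(3.9,-0.81) + 0.915·(0.71,-1.78) = (0.9811,-1.6976)
Shoelace sum Σ(x_i·y_{i+1} − x_{i+1}·y_i):
  i=1: -0.1955·0.1803 − -1.6127·-0.4223 = -0.7162 (running -0.7162)
  i=2: -1.6127·-1.5848 − -3.8263·0.1803 = +3.2456 (running +2.5294)
  i=3: -3.8263·-2.3693 − -2.6875·-1.5848 = +4.8065 (running +7.3360)
  i=4: -2.6875·-2.9200 − -1.6616·-2.3693 = +3.9109 (running +11.2469)
  i=5: -1.6616·-1.6976 − 0.9811·-2.9200 = +5.6855 (running +16.9324)
  i=6: 0.9811·-0.4223 − -0.1955·-1.6976 = -0.7462 (running +16.1863)
Area = |Σ|/2 = |16.1863|/2 = 8.0931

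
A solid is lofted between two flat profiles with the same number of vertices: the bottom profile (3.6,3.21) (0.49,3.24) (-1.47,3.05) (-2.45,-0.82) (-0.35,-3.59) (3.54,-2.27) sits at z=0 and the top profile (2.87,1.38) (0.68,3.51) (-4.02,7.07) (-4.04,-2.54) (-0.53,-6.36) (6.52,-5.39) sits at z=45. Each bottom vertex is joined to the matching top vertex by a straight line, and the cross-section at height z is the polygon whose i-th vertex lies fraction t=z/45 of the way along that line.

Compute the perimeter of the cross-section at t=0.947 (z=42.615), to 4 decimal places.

Perimeter at t=0.947: 37.5697

Cross-section at t=0.947: each vertex is (1-t)·p0[i] + t·p1[i].
  v1: (1-0.947)·(3.6,3.21) + 0.947·(2.87,1.38) = (2.9087,1.4770)
  v2: (1-0.947)·(0.49,3.24) + 0.947·(0.68,3.51) = (0.6699,3.4957)
  v3: (1-0.947)·(-1.47,3.05) + 0.947·(-4.02,7.07) = (-3.8848,6.8569)
  v4: (1-0.947)·(-2.45,-0.82) + 0.947·(-4.04,-2.54) = (-3.9557,-2.4488)
  v5: (1-0.947)·(-0.35,-3.59) + 0.947·(-0.53,-6.36) = (-0.5205,-6.2132)
  v6: (1-0.947)·(3.54,-2.27) + 0.947·(6.52,-5.39) = (6.3621,-5.2246)
Perimeter = Σ |v_{i+1} − v_i|:
  edge 1→2: √(-2.2388² + 2.0187²) = 3.0145 (running 3.0145)
  edge 2→3: √(-4.5548² + 3.3613²) = 5.6607 (running 8.6752)
  edge 3→4: √(-0.0709² + -9.3058²) = 9.3060 (running 17.9813)
  edge 4→5: √(3.4353² + -3.7643²) = 5.0962 (running 23.0775)
  edge 5→6: √(6.8825² + 0.9886²) = 6.9532 (running 30.0307)
  edge 6→1: √(-3.4534² + 6.7016²) = 7.5391 (running 37.5697)
Perimeter = 37.5697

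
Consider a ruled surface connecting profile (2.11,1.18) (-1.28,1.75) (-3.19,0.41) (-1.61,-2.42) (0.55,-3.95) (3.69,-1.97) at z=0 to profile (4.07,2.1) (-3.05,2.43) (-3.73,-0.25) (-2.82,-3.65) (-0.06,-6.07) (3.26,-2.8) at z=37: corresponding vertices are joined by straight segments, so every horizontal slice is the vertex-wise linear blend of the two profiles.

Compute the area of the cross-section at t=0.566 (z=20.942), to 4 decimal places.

Area at t=0.566: 36.2664

Cross-section at t=0.566: each vertex is (1-t)·p0[i] + t·p1[i].
  v1: (1-0.566)·(2.11,1.18) + 0.566·(4.07,2.1) = (3.2194,1.7007)
  v2: (1-0.566)·(-1.28,1.75) + 0.566·(-3.05,2.43) = (-2.2818,2.1349)
  v3: (1-0.566)·(-3.19,0.41) + 0.566·(-3.73,-0.25) = (-3.4956,0.0364)
  v4: (1-0.566)·(-1.61,-2.42) + 0.566·(-2.82,-3.65) = (-2.2949,-3.1162)
  v5: (1-0.566)·(0.55,-3.95) + 0.566·(-0.06,-6.07) = (0.2047,-5.1499)
  v6: (1-0.566)·(3.69,-1.97) + 0.566·(3.26,-2.8) = (3.4466,-2.4398)
Shoelace sum Σ(x_i·y_{i+1} − x_{i+1}·y_i):
  i=1: 3.2194·2.1349 − -2.2818·1.7007 = +10.7537 (running +10.7537)
  i=2: -2.2818·0.0364 − -3.4956·2.1349 = +7.3796 (running +18.1333)
  i=3: -3.4956·-3.1162 − -2.2949·0.0364 = +10.9767 (running +29.1100)
  i=4: -2.2949·-5.1499 − 0.2047·-3.1162 = +12.4564 (running +41.5663)
  i=5: 0.2047·-2.4398 − 3.4466·-5.1499 = +17.2503 (running +58.8166)
  i=6: 3.4466·1.7007 − 3.2194·-2.4398 = +13.7163 (running +72.5329)
Area = |Σ|/2 = |72.5329|/2 = 36.2664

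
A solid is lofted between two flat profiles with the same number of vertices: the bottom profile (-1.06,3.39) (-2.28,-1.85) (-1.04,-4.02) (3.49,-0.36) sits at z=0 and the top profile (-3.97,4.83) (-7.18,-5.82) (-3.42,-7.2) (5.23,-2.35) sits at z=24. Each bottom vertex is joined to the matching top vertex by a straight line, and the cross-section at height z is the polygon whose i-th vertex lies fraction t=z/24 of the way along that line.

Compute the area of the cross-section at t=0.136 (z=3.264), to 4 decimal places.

Cross-section at t=0.136: each vertex is (1-t)·p0[i] + t·p1[i].
  v1: (1-0.136)·(-1.06,3.39) + 0.136·(-3.97,4.83) = (-1.4558,3.5858)
  v2: (1-0.136)·(-2.28,-1.85) + 0.136·(-7.18,-5.82) = (-2.9464,-2.3899)
  v3: (1-0.136)·(-1.04,-4.02) + 0.136·(-3.42,-7.2) = (-1.3637,-4.4525)
  v4: (1-0.136)·(3.49,-0.36) + 0.136·(5.23,-2.35) = (3.7266,-0.6306)
Shoelace sum Σ(x_i·y_{i+1} − x_{i+1}·y_i):
  i=1: -1.4558·-2.3899 − -2.9464·3.5858 = +14.0445 (running +14.0445)
  i=2: -2.9464·-4.4525 − -1.3637·-2.3899 = +9.8597 (running +23.9042)
  i=3: -1.3637·-0.6306 − 3.7266·-4.4525 = +17.4528 (running +41.3570)
  i=4: 3.7266·3.5858 − -1.4558·-0.6306 = +12.4451 (running +53.8020)
Area = |Σ|/2 = |53.8020|/2 = 26.9010

Area at t=0.136: 26.9010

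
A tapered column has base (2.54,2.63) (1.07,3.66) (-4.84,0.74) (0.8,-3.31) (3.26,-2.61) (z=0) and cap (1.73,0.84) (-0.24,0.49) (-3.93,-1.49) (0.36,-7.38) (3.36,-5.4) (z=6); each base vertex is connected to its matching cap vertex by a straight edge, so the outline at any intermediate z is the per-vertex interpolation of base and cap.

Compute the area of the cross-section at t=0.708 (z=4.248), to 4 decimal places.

Cross-section at t=0.708: each vertex is (1-t)·p0[i] + t·p1[i].
  v1: (1-0.708)·(2.54,2.63) + 0.708·(1.73,0.84) = (1.9665,1.3627)
  v2: (1-0.708)·(1.07,3.66) + 0.708·(-0.24,0.49) = (0.1425,1.4156)
  v3: (1-0.708)·(-4.84,0.74) + 0.708·(-3.93,-1.49) = (-4.1957,-0.8388)
  v4: (1-0.708)·(0.8,-3.31) + 0.708·(0.36,-7.38) = (0.4885,-6.1916)
  v5: (1-0.708)·(3.26,-2.61) + 0.708·(3.36,-5.4) = (3.3308,-4.5853)
Shoelace sum Σ(x_i·y_{i+1} − x_{i+1}·y_i):
  i=1: 1.9665·1.4156 − 0.1425·1.3627 = +2.5897 (running +2.5897)
  i=2: 0.1425·-0.8388 − -4.1957·1.4156 = +5.8201 (running +8.4098)
  i=3: -4.1957·-6.1916 − 0.4885·-0.8388 = +26.3878 (running +34.7976)
  i=4: 0.4885·-4.5853 − 3.3308·-6.1916 = +18.3830 (running +53.1806)
  i=5: 3.3308·1.3627 − 1.9665·-4.5853 = +13.5559 (running +66.7365)
Area = |Σ|/2 = |66.7365|/2 = 33.3683

Area at t=0.708: 33.3683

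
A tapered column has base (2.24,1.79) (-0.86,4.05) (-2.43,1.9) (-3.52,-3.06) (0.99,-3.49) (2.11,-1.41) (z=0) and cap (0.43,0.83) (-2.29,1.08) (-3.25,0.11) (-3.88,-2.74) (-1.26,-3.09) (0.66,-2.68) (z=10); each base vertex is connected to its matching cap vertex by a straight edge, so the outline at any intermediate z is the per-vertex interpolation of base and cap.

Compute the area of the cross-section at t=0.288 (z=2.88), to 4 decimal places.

Area at t=0.288: 25.5319

Cross-section at t=0.288: each vertex is (1-t)·p0[i] + t·p1[i].
  v1: (1-0.288)·(2.24,1.79) + 0.288·(0.43,0.83) = (1.7187,1.5135)
  v2: (1-0.288)·(-0.86,4.05) + 0.288·(-2.29,1.08) = (-1.2718,3.1946)
  v3: (1-0.288)·(-2.43,1.9) + 0.288·(-3.25,0.11) = (-2.6662,1.3845)
  v4: (1-0.288)·(-3.52,-3.06) + 0.288·(-3.88,-2.74) = (-3.6237,-2.9678)
  v5: (1-0.288)·(0.99,-3.49) + 0.288·(-1.26,-3.09) = (0.3420,-3.3748)
  v6: (1-0.288)·(2.11,-1.41) + 0.288·(0.66,-2.68) = (1.6924,-1.7758)
Shoelace sum Σ(x_i·y_{i+1} − x_{i+1}·y_i):
  i=1: 1.7187·3.1946 − -1.2718·1.5135 = +7.4156 (running +7.4156)
  i=2: -1.2718·1.3845 − -2.6662·3.1946 = +6.7566 (running +14.1722)
  i=3: -2.6662·-2.9678 − -3.6237·1.3845 = +12.9296 (running +27.1019)
  i=4: -3.6237·-3.3748 − 0.3420·-2.9678 = +13.2442 (running +40.3461)
  i=5: 0.3420·-1.7758 − 1.6924·-3.3748 = +5.1042 (running +45.4503)
  i=6: 1.6924·1.5135 − 1.7187·-1.7758 = +5.6135 (running +51.0638)
Area = |Σ|/2 = |51.0638|/2 = 25.5319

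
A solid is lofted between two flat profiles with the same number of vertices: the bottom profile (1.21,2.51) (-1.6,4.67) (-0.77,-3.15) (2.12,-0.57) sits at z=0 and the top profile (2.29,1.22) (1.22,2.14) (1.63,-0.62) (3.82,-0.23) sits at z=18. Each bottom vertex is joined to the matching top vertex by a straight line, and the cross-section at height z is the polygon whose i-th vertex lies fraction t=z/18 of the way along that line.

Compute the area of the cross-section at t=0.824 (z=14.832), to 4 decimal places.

Area at t=0.824: 4.7964

Cross-section at t=0.824: each vertex is (1-t)·p0[i] + t·p1[i].
  v1: (1-0.824)·(1.21,2.51) + 0.824·(2.29,1.22) = (2.0999,1.4470)
  v2: (1-0.824)·(-1.6,4.67) + 0.824·(1.22,2.14) = (0.7237,2.5853)
  v3: (1-0.824)·(-0.77,-3.15) + 0.824·(1.63,-0.62) = (1.2076,-1.0653)
  v4: (1-0.824)·(2.12,-0.57) + 0.824·(3.82,-0.23) = (3.5208,-0.2898)
Shoelace sum Σ(x_i·y_{i+1} − x_{i+1}·y_i):
  i=1: 2.0999·2.5853 − 0.7237·1.4470 = +4.3817 (running +4.3817)
  i=2: 0.7237·-1.0653 − 1.2076·2.5853 = -3.8929 (running +0.4888)
  i=3: 1.2076·-0.2898 − 3.5208·-1.0653 = +3.4006 (running +3.8894)
  i=4: 3.5208·1.4470 − 2.0999·-0.2898 = +5.7034 (running +9.5928)
Area = |Σ|/2 = |9.5928|/2 = 4.7964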